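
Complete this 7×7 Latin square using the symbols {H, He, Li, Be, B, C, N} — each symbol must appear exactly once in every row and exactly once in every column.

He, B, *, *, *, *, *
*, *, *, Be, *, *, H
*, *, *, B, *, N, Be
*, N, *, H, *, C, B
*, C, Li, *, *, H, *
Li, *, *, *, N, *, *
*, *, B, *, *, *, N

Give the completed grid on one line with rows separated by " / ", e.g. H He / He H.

He B N C H Be Li / N He C Be B Li H / C Li H B He N Be / Be N He H Li C B / B C Li N Be H He / Li H Be He N B C / H Be B Li C He N

(r4,c1) = Be
(r4,c3) = He
(r4,c5) = Li
(r5,c7) = He
(r6,c7) = C
(r1,c7) = Li
(r5,c4) = N
(r6,c4) = He
(r1,c4) = C
(r1,c6) = Be
(r5,c1) = B
(r5,c5) = Be
(r6,c6) = B
(r7,c4) = Li
(r7,c6) = He
(r1,c5) = H
(r2,c6) = Li
(r7,c5) = C
(r1,c3) = N
(r2,c2) = He
(r2,c3) = C
(r2,c5) = B
(r3,c3) = H
(r3,c5) = He
(r6,c3) = Be
(r7,c1) = H
(r7,c2) = Be
(r2,c1) = N
(r3,c1) = C
(r3,c2) = Li
(r6,c2) = H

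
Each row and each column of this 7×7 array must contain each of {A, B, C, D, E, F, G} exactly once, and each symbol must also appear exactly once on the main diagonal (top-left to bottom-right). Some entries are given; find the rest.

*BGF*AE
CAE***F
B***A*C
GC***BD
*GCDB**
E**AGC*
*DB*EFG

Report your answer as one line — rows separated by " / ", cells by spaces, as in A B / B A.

D B G F C A E / C A E B D G F / B E F G A D C / G C A E F B D / F G C D B E A / E F D A G C B / A D B C E F G

(r1,c1) = D
(r1,c5) = C
(r2,c5) = D
(r2,c6) = G
(r3,c3) = F
(r4,c3) = A
(r4,c4) = E
(r4,c5) = F
(r5,c6) = E
(r5,c7) = A
(r6,c2) = F
(r6,c3) = D
(r6,c7) = B
(r7,c1) = A
(r7,c4) = C
(r2,c4) = B
(r3,c2) = E
(r3,c4) = G
(r3,c6) = D
(r5,c1) = F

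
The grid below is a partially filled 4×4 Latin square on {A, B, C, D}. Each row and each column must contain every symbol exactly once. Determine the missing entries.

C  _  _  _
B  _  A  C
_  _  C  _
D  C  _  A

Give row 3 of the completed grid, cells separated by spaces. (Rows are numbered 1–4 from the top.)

A B C D

(r2,c2) = D
(r3,c1) = A
(r3,c2) = B
(r3,c4) = D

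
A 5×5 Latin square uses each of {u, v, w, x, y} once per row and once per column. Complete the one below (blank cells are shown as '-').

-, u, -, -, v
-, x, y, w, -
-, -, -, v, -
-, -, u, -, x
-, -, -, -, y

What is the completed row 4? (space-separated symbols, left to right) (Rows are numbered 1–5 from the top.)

w v u y x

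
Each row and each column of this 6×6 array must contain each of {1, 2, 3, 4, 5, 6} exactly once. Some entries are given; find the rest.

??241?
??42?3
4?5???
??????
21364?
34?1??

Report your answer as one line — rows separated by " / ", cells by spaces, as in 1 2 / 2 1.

5 3 2 4 1 6 / 1 5 4 2 6 3 / 4 6 5 3 2 1 / 6 2 1 5 3 4 / 2 1 3 6 4 5 / 3 4 6 1 5 2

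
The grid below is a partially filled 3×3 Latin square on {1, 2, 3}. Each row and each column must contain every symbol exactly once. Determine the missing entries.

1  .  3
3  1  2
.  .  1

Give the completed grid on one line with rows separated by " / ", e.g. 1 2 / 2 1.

1 2 3 / 3 1 2 / 2 3 1

At row 1, column 2: row 1 has {1,3}; column 2 has {1}; that leaves 2.
At row 3, column 1: row 3 has {1}; column 1 has {1,3}; that leaves 2.
At row 3, column 2: row 3 has {1,2}; column 2 has {1,2}; that leaves 3.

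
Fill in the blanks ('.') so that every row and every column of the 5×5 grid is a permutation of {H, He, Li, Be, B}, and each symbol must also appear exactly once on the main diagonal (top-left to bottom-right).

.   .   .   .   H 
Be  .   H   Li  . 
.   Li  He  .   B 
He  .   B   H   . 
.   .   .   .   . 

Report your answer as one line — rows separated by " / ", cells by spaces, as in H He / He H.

row 2 has {H,Li,Be}; column 2 has {Li}; the diagonal has {H,He} — only B is left for (r2,c2).
row 2 has {H,Li,Be,B}; column 5 has {H,B} — only He is left for (r2,c5).
row 3 has {He,Li,B}; column 1 has {He,Be} — only H is left for (r3,c1).
row 3 has {H,He,Li,B}; column 4 has {H,Li} — only Be is left for (r3,c4).
row 4 has {H,He,B}; column 2 has {Li,B} — only Be is left for (r4,c2).
row 4 has {H,He,Be,B}; column 5 has {H,He,B} — only Li is left for (r4,c5).
row 5 is empty so far; column 5 has {H,He,Li,B}; the diagonal has {H,He,B} — only Be is left for (r5,c5).
row 1 has {H}; column 1 has {H,He,Be}; the diagonal has {H,He,Be,B} — only Li is left for (r1,c1).
row 1 has {H,Li}; column 2 has {Li,Be,B} — only He is left for (r1,c2).
row 1 has {H,He,Li}; column 3 has {H,He,B} — only Be is left for (r1,c3).
row 1 has {H,He,Li,Be}; column 4 has {H,Li,Be} — only B is left for (r1,c4).
row 5 has {Be}; column 1 has {H,He,Li,Be} — only B is left for (r5,c1).
row 5 has {Be,B}; column 2 has {He,Li,Be,B} — only H is left for (r5,c2).
row 5 has {H,Be,B}; column 3 has {H,He,Be,B} — only Li is left for (r5,c3).
row 5 has {H,Li,Be,B}; column 4 has {H,Li,Be,B} — only He is left for (r5,c4).

Li He Be B H / Be B H Li He / H Li He Be B / He Be B H Li / B H Li He Be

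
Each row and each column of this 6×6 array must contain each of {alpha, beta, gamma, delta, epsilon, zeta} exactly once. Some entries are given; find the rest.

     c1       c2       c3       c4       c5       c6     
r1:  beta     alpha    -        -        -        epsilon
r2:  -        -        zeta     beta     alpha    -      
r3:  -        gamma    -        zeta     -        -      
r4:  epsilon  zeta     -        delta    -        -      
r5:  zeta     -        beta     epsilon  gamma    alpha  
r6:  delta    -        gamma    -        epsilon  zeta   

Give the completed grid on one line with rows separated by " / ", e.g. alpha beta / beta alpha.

(r1,c3) = delta
(r1,c4) = gamma
(r1,c5) = zeta
(r2,c1) = gamma
(r2,c6) = delta
(r3,c1) = alpha
(r3,c3) = epsilon
(r3,c6) = beta
(r4,c3) = alpha
(r4,c5) = beta
(r4,c6) = gamma
(r5,c2) = delta
(r6,c2) = beta
(r6,c4) = alpha
(r2,c2) = epsilon
(r3,c5) = delta

beta alpha delta gamma zeta epsilon / gamma epsilon zeta beta alpha delta / alpha gamma epsilon zeta delta beta / epsilon zeta alpha delta beta gamma / zeta delta beta epsilon gamma alpha / delta beta gamma alpha epsilon zeta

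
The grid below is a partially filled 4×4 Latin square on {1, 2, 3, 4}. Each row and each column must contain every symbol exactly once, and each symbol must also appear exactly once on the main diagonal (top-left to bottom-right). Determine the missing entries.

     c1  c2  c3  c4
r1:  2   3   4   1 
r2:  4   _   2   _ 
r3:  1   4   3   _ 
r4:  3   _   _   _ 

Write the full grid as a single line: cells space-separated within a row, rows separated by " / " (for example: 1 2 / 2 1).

(r2,c2) = 1
(r2,c4) = 3
(r3,c4) = 2
(r4,c2) = 2
(r4,c3) = 1
(r4,c4) = 4

2 3 4 1 / 4 1 2 3 / 1 4 3 2 / 3 2 1 4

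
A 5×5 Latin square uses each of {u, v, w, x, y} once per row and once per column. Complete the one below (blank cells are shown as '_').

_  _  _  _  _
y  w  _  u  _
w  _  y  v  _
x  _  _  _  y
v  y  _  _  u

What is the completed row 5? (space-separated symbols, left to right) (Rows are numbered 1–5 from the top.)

v y w x u

(r1,c1): row 1 is empty so far; column 1 has {v,w,x,y}, so it must be u.
(r3,c5): row 3 has {v,w,y}; column 5 has {u,y}, so it must be x.
(r4,c4): row 4 has {x,y}; column 4 has {u,v}, so it must be w.
(r5,c4): row 5 has {u,v,y}; column 4 has {u,v,w}, so it must be x.
(r1,c4): row 1 has {u}; column 4 has {u,v,w,x}, so it must be y.
(r2,c5): row 2 has {u,w,y}; column 5 has {u,x,y}, so it must be v.
(r3,c2): row 3 has {v,w,x,y}; column 2 has {w,y}, so it must be u.
(r4,c2): row 4 has {w,x,y}; column 2 has {u,w,y}, so it must be v.
(r4,c3): row 4 has {v,w,x,y}; column 3 has {y}, so it must be u.
(r5,c3): row 5 has {u,v,x,y}; column 3 has {u,y}, so it must be w.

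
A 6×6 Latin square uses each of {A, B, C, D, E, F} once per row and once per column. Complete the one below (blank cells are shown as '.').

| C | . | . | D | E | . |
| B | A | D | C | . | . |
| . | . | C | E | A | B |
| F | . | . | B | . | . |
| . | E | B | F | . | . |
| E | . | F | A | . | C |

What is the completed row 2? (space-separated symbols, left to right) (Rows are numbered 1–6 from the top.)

(r1,c3) = A
(r1,c6) = F
(r2,c5) = F
(r2,c6) = E

B A D C F E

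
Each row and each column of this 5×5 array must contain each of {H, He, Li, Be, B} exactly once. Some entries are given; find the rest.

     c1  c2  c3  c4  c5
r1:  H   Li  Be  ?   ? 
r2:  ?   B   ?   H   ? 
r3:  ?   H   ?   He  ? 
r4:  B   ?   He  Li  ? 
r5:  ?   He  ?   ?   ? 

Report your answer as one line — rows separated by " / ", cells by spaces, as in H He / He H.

H Li Be B He / He B Li H Be / Be H B He Li / B Be He Li H / Li He H Be B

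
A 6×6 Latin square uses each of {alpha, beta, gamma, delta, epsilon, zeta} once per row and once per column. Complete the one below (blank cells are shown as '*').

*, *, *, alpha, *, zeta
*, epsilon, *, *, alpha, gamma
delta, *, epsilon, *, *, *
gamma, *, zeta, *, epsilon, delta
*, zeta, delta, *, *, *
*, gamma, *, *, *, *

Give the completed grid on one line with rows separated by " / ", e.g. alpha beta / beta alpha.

(r2,c3) = beta
(r4,c4) = beta
(r6,c3) = alpha
(r1,c3) = gamma
(r2,c1) = zeta
(r2,c4) = delta
(r4,c2) = alpha
(r3,c2) = beta
(r3,c6) = alpha
(r1,c2) = delta
(r1,c5) = beta
(r5,c5) = gamma
(r1,c1) = epsilon
(r3,c5) = zeta
(r5,c4) = epsilon
(r5,c6) = beta
(r6,c1) = beta
(r6,c4) = zeta
(r6,c5) = delta
(r6,c6) = epsilon
(r3,c4) = gamma
(r5,c1) = alpha

epsilon delta gamma alpha beta zeta / zeta epsilon beta delta alpha gamma / delta beta epsilon gamma zeta alpha / gamma alpha zeta beta epsilon delta / alpha zeta delta epsilon gamma beta / beta gamma alpha zeta delta epsilon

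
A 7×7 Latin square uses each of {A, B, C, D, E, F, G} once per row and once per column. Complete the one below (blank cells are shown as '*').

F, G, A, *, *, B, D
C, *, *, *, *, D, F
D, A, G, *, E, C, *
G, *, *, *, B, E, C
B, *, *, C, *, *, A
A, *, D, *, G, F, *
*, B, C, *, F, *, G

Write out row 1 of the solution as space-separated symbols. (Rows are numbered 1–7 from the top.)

F G A E C B D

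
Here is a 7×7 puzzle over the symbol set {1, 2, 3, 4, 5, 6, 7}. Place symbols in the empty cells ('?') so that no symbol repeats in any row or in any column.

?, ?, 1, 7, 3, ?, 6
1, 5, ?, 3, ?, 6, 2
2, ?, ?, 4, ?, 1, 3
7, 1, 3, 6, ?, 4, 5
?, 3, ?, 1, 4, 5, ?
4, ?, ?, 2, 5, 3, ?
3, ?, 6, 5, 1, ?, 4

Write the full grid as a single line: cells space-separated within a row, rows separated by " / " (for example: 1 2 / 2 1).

(r1,c1) = 5
(r1,c6) = 2
(r2,c5) = 7
(r3,c5) = 6
(r4,c5) = 2
(r5,c1) = 6
(r5,c7) = 7
(r6,c3) = 7
(r6,c7) = 1
(r7,c6) = 7
(r1,c2) = 4
(r2,c3) = 4
(r3,c2) = 7
(r3,c3) = 5
(r5,c3) = 2
(r6,c2) = 6
(r7,c2) = 2

5 4 1 7 3 2 6 / 1 5 4 3 7 6 2 / 2 7 5 4 6 1 3 / 7 1 3 6 2 4 5 / 6 3 2 1 4 5 7 / 4 6 7 2 5 3 1 / 3 2 6 5 1 7 4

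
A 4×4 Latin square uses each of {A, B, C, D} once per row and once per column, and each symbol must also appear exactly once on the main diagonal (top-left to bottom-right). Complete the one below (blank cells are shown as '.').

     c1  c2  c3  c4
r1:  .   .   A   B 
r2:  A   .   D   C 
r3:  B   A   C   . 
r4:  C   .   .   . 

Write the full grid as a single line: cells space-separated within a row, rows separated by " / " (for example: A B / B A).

D C A B / A B D C / B A C D / C D B A

(r1,c1): row 1 has {A,B}; column 1 has {A,B,C}; the diagonal has {C}, so it must be D.
(r1,c2): row 1 has {A,B,D}; column 2 has {A}, so it must be C.
(r2,c2): row 2 has {A,C,D}; column 2 has {A,C}; the diagonal has {C,D}, so it must be B.
(r3,c4): row 3 has {A,B,C}; column 4 has {B,C}, so it must be D.
(r4,c2): row 4 has {C}; column 2 has {A,B,C}, so it must be D.
(r4,c3): row 4 has {C,D}; column 3 has {A,C,D}, so it must be B.
(r4,c4): row 4 has {B,C,D}; column 4 has {B,C,D}; the diagonal has {B,C,D}, so it must be A.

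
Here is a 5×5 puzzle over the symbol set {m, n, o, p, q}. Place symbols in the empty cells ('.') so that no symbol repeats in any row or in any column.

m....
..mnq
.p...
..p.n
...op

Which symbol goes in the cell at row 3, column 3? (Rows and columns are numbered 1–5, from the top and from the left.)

o

(r1,c5) = o
(r2,c2) = o
(r3,c5) = m
(r2,c1) = p
(r3,c4) = q
(r4,c4) = m
(r1,c4) = p
(r4,c2) = q
(r1,c2) = n
(r1,c3) = q
(r4,c1) = o
(r5,c2) = m
(r5,c3) = n
(r3,c1) = n
(r3,c3) = o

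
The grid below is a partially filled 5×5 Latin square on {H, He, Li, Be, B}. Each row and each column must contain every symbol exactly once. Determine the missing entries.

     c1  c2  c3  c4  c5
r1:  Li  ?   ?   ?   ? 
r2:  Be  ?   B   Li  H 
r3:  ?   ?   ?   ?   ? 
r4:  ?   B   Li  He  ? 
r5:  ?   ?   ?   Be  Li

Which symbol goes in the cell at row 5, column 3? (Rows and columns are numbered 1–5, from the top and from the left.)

He

(r2,c2): row 2 has {H,Li,Be,B}; column 2 has {B}, so it must be He.
(r4,c1): row 4 has {He,Li,B}; column 1 has {Li,Be}, so it must be H.
(r4,c5): row 4 has {H,He,Li,B}; column 5 has {H,Li}, so it must be Be.
(r5,c2): row 5 has {Li,Be}; column 2 has {He,B}, so it must be H.
(r5,c3): row 5 has {H,Li,Be}; column 3 has {Li,B}, so it must be He.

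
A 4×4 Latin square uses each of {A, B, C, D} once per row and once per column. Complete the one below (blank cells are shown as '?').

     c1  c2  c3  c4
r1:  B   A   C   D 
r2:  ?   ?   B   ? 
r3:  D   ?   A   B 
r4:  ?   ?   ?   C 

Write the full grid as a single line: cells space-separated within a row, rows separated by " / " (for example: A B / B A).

At row 2, column 4: row 2 has {B}; column 4 has {B,C,D}; that leaves A.
At row 3, column 2: row 3 has {A,B,D}; column 2 has {A}; that leaves C.
At row 4, column 1: row 4 has {C}; column 1 has {B,D}; that leaves A.
At row 4, column 3: row 4 has {A,C}; column 3 has {A,B,C}; that leaves D.
At row 2, column 1: row 2 has {A,B}; column 1 has {A,B,D}; that leaves C.
At row 2, column 2: row 2 has {A,B,C}; column 2 has {A,C}; that leaves D.
At row 4, column 2: row 4 has {A,C,D}; column 2 has {A,C,D}; that leaves B.

B A C D / C D B A / D C A B / A B D C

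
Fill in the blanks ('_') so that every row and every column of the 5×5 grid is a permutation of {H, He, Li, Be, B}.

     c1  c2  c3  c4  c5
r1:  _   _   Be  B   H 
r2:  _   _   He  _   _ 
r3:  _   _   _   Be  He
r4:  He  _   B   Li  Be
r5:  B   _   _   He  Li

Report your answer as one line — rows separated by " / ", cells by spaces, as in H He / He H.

Li He Be B H / Be Li He H B / H B Li Be He / He H B Li Be / B Be H He Li

row 1 has {H,Be,B}; column 1 has {He,B} — only Li is left for (r1,c1).
row 1 has {H,Li,Be,B}; column 2 is empty so far — only He is left for (r1,c2).
row 2 has {He}; column 4 has {He,Li,Be,B} — only H is left for (r2,c4).
row 2 has {H,He}; column 5 has {H,He,Li,Be} — only B is left for (r2,c5).
row 3 has {He,Be}; column 1 has {He,Li,B} — only H is left for (r3,c1).
row 3 has {H,He,Be}; column 3 has {He,Be,B} — only Li is left for (r3,c3).
row 4 has {He,Li,Be,B}; column 2 has {He} — only H is left for (r4,c2).
row 5 has {He,Li,B}; column 2 has {H,He} — only Be is left for (r5,c2).
row 5 has {He,Li,Be,B}; column 3 has {He,Li,Be,B} — only H is left for (r5,c3).
row 2 has {H,He,B}; column 1 has {H,He,Li,B} — only Be is left for (r2,c1).
row 2 has {H,He,Be,B}; column 2 has {H,He,Be} — only Li is left for (r2,c2).
row 3 has {H,He,Li,Be}; column 2 has {H,He,Li,Be} — only B is left for (r3,c2).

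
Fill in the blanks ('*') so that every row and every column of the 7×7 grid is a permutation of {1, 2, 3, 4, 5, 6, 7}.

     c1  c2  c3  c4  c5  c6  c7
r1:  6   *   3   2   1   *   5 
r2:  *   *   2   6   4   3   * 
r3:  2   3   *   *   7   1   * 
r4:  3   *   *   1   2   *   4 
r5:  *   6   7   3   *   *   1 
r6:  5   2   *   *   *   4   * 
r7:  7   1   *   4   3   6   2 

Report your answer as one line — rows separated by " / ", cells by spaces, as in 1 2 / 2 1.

6 4 3 2 1 7 5 / 1 5 2 6 4 3 7 / 2 3 4 5 7 1 6 / 3 7 6 1 2 5 4 / 4 6 7 3 5 2 1 / 5 2 1 7 6 4 3 / 7 1 5 4 3 6 2

At row 1, column 6: row 1 has {1,2,3,5,6}; column 6 has {1,3,4,6}; that leaves 7.
At row 2, column 1: row 2 has {2,3,4,6}; column 1 has {2,3,5,6,7}; that leaves 1.
At row 2, column 7: row 2 has {1,2,3,4,6}; column 7 has {1,2,4,5}; that leaves 7.
At row 3, column 4: row 3 has {1,2,3,7}; column 4 has {1,2,3,4,6}; that leaves 5.
At row 3, column 7: row 3 has {1,2,3,5,7}; column 7 has {1,2,4,5,7}; that leaves 6.
At row 4, column 6: row 4 has {1,2,3,4}; column 6 has {1,3,4,6,7}; that leaves 5.
At row 5, column 1: row 5 has {1,3,6,7}; column 1 has {1,2,3,5,6,7}; that leaves 4.
At row 5, column 5: row 5 has {1,3,4,6,7}; column 5 has {1,2,3,4,7}; that leaves 5.
At row 5, column 6: row 5 has {1,3,4,5,6,7}; column 6 has {1,3,4,5,6,7}; that leaves 2.
At row 6, column 4: row 6 has {2,4,5}; column 4 has {1,2,3,4,5,6}; that leaves 7.
At row 6, column 5: row 6 has {2,4,5,7}; column 5 has {1,2,3,4,5,7}; that leaves 6.
At row 6, column 7: row 6 has {2,4,5,6,7}; column 7 has {1,2,4,5,6,7}; that leaves 3.
At row 7, column 3: row 7 has {1,2,3,4,6,7}; column 3 has {2,3,7}; that leaves 5.
At row 1, column 2: row 1 has {1,2,3,5,6,7}; column 2 has {1,2,3,6}; that leaves 4.
At row 2, column 2: row 2 has {1,2,3,4,6,7}; column 2 has {1,2,3,4,6}; that leaves 5.
At row 3, column 3: row 3 has {1,2,3,5,6,7}; column 3 has {2,3,5,7}; that leaves 4.
At row 4, column 2: row 4 has {1,2,3,4,5}; column 2 has {1,2,3,4,5,6}; that leaves 7.
At row 4, column 3: row 4 has {1,2,3,4,5,7}; column 3 has {2,3,4,5,7}; that leaves 6.
At row 6, column 3: row 6 has {2,3,4,5,6,7}; column 3 has {2,3,4,5,6,7}; that leaves 1.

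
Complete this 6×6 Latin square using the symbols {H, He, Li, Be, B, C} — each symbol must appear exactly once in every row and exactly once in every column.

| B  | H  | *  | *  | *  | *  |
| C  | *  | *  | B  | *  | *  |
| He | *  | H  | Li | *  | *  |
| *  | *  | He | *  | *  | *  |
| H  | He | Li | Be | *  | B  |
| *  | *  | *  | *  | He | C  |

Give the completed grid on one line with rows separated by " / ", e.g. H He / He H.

B H C He Be Li / C Li Be B H He / He C H Li B Be / Be B He C Li H / H He Li Be C B / Li Be B H He C

(r2,c3): row 2 has {B,C}; column 3 has {H,He,Li}, so it must be Be.
(r3,c6): row 3 has {H,He,Li}; column 6 has {B,C}, so it must be Be.
(r5,c5): row 5 has {H,He,Li,Be,B}; column 5 has {He}, so it must be C.
(r6,c3): row 6 has {He,C}; column 3 has {H,He,Li,Be}, so it must be B.
(r6,c4): row 6 has {He,B,C}; column 4 has {Li,Be,B}, so it must be H.
(r1,c3): row 1 has {H,B}; column 3 has {H,He,Li,Be,B}, so it must be C.
(r1,c4): row 1 has {H,B,C}; column 4 has {H,Li,Be,B}, so it must be He.
(r1,c6): row 1 has {H,He,B,C}; column 6 has {Be,B,C}, so it must be Li.
(r2,c2): row 2 has {Be,B,C}; column 2 has {H,He}, so it must be Li.
(r2,c5): row 2 has {Li,Be,B,C}; column 5 has {He,C}, so it must be H.
(r2,c6): row 2 has {H,Li,Be,B,C}; column 6 has {Li,Be,B,C}, so it must be He.
(r3,c5): row 3 has {H,He,Li,Be}; column 5 has {H,He,C}, so it must be B.
(r4,c4): row 4 has {He}; column 4 has {H,He,Li,Be,B}, so it must be C.
(r4,c6): row 4 has {He,C}; column 6 has {He,Li,Be,B,C}, so it must be H.
(r6,c2): row 6 has {H,He,B,C}; column 2 has {H,He,Li}, so it must be Be.
(r1,c5): row 1 has {H,He,Li,B,C}; column 5 has {H,He,B,C}, so it must be Be.
(r3,c2): row 3 has {H,He,Li,Be,B}; column 2 has {H,He,Li,Be}, so it must be C.
(r4,c2): row 4 has {H,He,C}; column 2 has {H,He,Li,Be,C}, so it must be B.
(r4,c5): row 4 has {H,He,B,C}; column 5 has {H,He,Be,B,C}, so it must be Li.
(r6,c1): row 6 has {H,He,Be,B,C}; column 1 has {H,He,B,C}, so it must be Li.
(r4,c1): row 4 has {H,He,Li,B,C}; column 1 has {H,He,Li,B,C}, so it must be Be.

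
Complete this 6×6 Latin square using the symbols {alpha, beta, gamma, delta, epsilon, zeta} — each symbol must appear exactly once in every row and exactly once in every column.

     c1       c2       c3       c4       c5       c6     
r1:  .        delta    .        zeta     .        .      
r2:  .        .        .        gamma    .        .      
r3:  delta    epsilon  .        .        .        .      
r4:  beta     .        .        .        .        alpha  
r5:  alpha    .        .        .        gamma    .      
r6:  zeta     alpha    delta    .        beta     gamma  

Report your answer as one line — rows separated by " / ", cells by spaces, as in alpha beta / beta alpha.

gamma delta beta zeta alpha epsilon / epsilon beta alpha gamma delta zeta / delta epsilon gamma alpha zeta beta / beta gamma zeta delta epsilon alpha / alpha zeta epsilon beta gamma delta / zeta alpha delta epsilon beta gamma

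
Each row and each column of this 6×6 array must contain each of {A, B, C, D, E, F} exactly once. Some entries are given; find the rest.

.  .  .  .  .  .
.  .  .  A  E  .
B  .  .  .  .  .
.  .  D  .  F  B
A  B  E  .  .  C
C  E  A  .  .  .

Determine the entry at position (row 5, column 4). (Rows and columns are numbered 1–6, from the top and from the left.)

(r4,c1) = E
(r4,c4) = C
(r5,c5) = D
(r6,c5) = B
(r4,c2) = A
(r5,c4) = F

F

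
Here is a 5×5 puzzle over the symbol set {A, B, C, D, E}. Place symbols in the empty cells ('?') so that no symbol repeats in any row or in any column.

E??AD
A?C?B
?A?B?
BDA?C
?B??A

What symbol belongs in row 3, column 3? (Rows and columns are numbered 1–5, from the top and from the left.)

D

(r1,c2) = C
(r1,c3) = B
(r2,c2) = E
(r2,c4) = D
(r3,c5) = E
(r4,c4) = E
(r5,c4) = C
(r3,c3) = D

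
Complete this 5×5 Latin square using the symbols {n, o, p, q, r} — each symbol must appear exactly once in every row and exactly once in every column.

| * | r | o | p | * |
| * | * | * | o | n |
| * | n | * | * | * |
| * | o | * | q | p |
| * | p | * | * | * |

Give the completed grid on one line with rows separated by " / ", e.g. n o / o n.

n r o p q / p q r o n / q n p r o / r o n q p / o p q n r

(r1,c5) = q
(r2,c2) = q
(r3,c4) = r
(r3,c5) = o
(r5,c4) = n
(r5,c5) = r
(r1,c1) = n
(r4,c1) = r
(r4,c3) = n
(r5,c3) = q
(r2,c1) = p
(r2,c3) = r
(r3,c1) = q
(r3,c3) = p
(r5,c1) = o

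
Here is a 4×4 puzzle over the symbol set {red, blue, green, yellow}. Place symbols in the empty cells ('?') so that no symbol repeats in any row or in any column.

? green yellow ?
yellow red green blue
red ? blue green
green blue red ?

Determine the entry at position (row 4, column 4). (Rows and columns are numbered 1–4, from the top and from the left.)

yellow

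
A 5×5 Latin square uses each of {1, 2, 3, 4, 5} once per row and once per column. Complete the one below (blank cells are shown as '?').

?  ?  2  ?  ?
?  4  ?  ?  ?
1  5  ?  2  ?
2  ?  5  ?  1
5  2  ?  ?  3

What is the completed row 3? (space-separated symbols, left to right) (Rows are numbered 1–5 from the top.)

1 5 3 2 4

(r2,c1) = 3
(r2,c3) = 1
(r2,c4) = 5
(r2,c5) = 2
(r3,c5) = 4
(r4,c2) = 3
(r4,c4) = 4
(r5,c3) = 4
(r5,c4) = 1
(r1,c1) = 4
(r1,c2) = 1
(r1,c4) = 3
(r1,c5) = 5
(r3,c3) = 3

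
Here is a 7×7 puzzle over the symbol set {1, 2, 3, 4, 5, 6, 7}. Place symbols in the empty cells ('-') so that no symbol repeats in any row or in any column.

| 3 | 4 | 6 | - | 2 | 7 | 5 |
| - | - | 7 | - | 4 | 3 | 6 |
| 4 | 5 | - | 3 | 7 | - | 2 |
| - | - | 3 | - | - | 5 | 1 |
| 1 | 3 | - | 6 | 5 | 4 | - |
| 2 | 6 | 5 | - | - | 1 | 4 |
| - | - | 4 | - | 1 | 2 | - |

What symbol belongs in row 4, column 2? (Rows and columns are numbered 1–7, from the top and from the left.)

(r1,c4): row 1 has {2,3,4,5,6,7}; column 4 has {3,6}, so it must be 1.
(r2,c1): row 2 has {3,4,6,7}; column 1 has {1,2,3,4}, so it must be 5.
(r2,c4): row 2 has {3,4,5,6,7}; column 4 has {1,3,6}, so it must be 2.
(r3,c3): row 3 has {2,3,4,5,7}; column 3 has {3,4,5,6,7}, so it must be 1.
(r3,c6): row 3 has {1,2,3,4,5,7}; column 6 has {1,2,3,4,5,7}, so it must be 6.
(r4,c5): row 4 has {1,3,5}; column 5 has {1,2,4,5,7}, so it must be 6.
(r5,c3): row 5 has {1,3,4,5,6}; column 3 has {1,3,4,5,6,7}, so it must be 2.
(r5,c7): row 5 has {1,2,3,4,5,6}; column 7 has {1,2,4,5,6}, so it must be 7.
(r6,c4): row 6 has {1,2,4,5,6}; column 4 has {1,2,3,6}, so it must be 7.
(r6,c5): row 6 has {1,2,4,5,6,7}; column 5 has {1,2,4,5,6,7}, so it must be 3.
(r7,c2): row 7 has {1,2,4}; column 2 has {3,4,5,6}, so it must be 7.
(r7,c4): row 7 has {1,2,4,7}; column 4 has {1,2,3,6,7}, so it must be 5.
(r7,c7): row 7 has {1,2,4,5,7}; column 7 has {1,2,4,5,6,7}, so it must be 3.
(r2,c2): row 2 has {2,3,4,5,6,7}; column 2 has {3,4,5,6,7}, so it must be 1.
(r4,c1): row 4 has {1,3,5,6}; column 1 has {1,2,3,4,5}, so it must be 7.
(r4,c2): row 4 has {1,3,5,6,7}; column 2 has {1,3,4,5,6,7}, so it must be 2.

2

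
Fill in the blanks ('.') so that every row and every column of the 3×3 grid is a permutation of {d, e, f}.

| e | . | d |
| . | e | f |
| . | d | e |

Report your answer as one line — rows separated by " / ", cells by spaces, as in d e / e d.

At row 1, column 2: row 1 has {d,e}; column 2 has {d,e}; that leaves f.
At row 2, column 1: row 2 has {e,f}; column 1 has {e}; that leaves d.
At row 3, column 1: row 3 has {d,e}; column 1 has {d,e}; that leaves f.

e f d / d e f / f d e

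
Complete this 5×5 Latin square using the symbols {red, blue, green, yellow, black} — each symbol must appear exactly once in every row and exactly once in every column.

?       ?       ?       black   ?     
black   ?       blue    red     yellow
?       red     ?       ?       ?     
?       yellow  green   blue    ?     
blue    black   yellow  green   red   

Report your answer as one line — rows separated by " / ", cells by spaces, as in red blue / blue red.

At row 1, column 3: row 1 has {black}; column 3 has {blue,green,yellow}; that leaves red.
At row 2, column 2: row 2 has {red,blue,yellow,black}; column 2 has {red,yellow,black}; that leaves green.
At row 3, column 3: row 3 has {red}; column 3 has {red,blue,green,yellow}; that leaves black.
At row 3, column 4: row 3 has {red,black}; column 4 has {red,blue,green,black}; that leaves yellow.
At row 4, column 1: row 4 has {blue,green,yellow}; column 1 has {blue,black}; that leaves red.
At row 4, column 5: row 4 has {red,blue,green,yellow}; column 5 has {red,yellow}; that leaves black.
At row 1, column 2: row 1 has {red,black}; column 2 has {red,green,yellow,black}; that leaves blue.
At row 1, column 5: row 1 has {red,blue,black}; column 5 has {red,yellow,black}; that leaves green.
At row 3, column 1: row 3 has {red,yellow,black}; column 1 has {red,blue,black}; that leaves green.
At row 3, column 5: row 3 has {red,green,yellow,black}; column 5 has {red,green,yellow,black}; that leaves blue.
At row 1, column 1: row 1 has {red,blue,green,black}; column 1 has {red,blue,green,black}; that leaves yellow.

yellow blue red black green / black green blue red yellow / green red black yellow blue / red yellow green blue black / blue black yellow green red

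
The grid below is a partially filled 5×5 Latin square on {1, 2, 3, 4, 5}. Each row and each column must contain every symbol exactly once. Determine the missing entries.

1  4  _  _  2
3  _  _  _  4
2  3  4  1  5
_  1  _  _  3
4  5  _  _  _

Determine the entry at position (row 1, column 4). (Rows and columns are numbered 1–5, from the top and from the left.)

3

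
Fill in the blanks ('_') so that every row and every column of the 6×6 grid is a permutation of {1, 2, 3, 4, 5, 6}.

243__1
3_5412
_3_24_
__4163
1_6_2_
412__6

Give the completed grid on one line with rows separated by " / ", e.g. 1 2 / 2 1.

2 4 3 6 5 1 / 3 6 5 4 1 2 / 6 3 1 2 4 5 / 5 2 4 1 6 3 / 1 5 6 3 2 4 / 4 1 2 5 3 6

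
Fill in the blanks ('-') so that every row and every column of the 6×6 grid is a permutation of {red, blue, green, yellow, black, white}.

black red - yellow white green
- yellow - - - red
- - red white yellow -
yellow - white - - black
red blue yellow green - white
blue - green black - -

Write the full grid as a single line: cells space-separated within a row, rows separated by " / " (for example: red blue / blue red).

black red blue yellow white green / white yellow black blue green red / green black red white yellow blue / yellow green white red blue black / red blue yellow green black white / blue white green black red yellow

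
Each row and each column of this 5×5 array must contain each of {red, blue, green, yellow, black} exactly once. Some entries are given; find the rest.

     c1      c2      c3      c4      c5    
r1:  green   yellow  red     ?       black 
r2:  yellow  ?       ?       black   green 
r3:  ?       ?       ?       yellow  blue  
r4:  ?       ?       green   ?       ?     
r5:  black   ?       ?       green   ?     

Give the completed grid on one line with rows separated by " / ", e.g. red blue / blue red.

(r1,c4) = blue
(r2,c3) = blue
(r3,c1) = red
(r3,c3) = black
(r4,c1) = blue
(r4,c4) = red
(r4,c5) = yellow
(r5,c3) = yellow
(r5,c5) = red
(r2,c2) = red
(r3,c2) = green
(r4,c2) = black
(r5,c2) = blue

green yellow red blue black / yellow red blue black green / red green black yellow blue / blue black green red yellow / black blue yellow green red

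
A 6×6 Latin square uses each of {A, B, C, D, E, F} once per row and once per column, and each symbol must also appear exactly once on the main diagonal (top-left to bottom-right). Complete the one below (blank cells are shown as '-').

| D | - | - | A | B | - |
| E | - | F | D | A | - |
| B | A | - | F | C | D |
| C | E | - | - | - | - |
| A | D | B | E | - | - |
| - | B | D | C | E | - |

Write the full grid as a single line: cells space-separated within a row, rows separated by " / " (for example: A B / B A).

D F C A B E / E C F D A B / B A E F C D / C E A B D F / A D B E F C / F B D C E A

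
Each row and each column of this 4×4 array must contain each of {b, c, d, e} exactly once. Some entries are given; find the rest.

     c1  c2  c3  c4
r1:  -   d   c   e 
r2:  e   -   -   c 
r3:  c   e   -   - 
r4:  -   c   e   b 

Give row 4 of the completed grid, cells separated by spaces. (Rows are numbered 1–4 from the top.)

At row 1, column 1: row 1 has {c,d,e}; column 1 has {c,e}; that leaves b.
At row 2, column 2: row 2 has {c,e}; column 2 has {c,d,e}; that leaves b.
At row 2, column 3: row 2 has {b,c,e}; column 3 has {c,e}; that leaves d.
At row 3, column 3: row 3 has {c,e}; column 3 has {c,d,e}; that leaves b.
At row 3, column 4: row 3 has {b,c,e}; column 4 has {b,c,e}; that leaves d.
At row 4, column 1: row 4 has {b,c,e}; column 1 has {b,c,e}; that leaves d.

d c e b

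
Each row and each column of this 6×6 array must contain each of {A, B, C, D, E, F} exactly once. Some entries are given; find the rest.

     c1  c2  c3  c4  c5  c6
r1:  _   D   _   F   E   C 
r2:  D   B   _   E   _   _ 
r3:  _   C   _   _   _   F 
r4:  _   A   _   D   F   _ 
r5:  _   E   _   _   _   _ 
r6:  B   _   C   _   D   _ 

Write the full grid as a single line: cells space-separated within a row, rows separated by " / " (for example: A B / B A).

A D B F E C / D B F E C A / E C D B A F / C A E D F B / F E A C B D / B F C A D E

At row 1, column 1: row 1 has {C,D,E,F}; column 1 has {B,D}; that leaves A.
At row 1, column 3: row 1 has {A,C,D,E,F}; column 3 has {C}; that leaves B.
At row 2, column 6: row 2 has {B,D,E}; column 6 has {C,F}; that leaves A.
At row 3, column 1: row 3 has {C,F}; column 1 has {A,B,D}; that leaves E.
At row 4, column 1: row 4 has {A,D,F}; column 1 has {A,B,D,E}; that leaves C.
At row 4, column 3: row 4 has {A,C,D,F}; column 3 has {B,C}; that leaves E.
At row 4, column 6: row 4 has {A,C,D,E,F}; column 6 has {A,C,F}; that leaves B.
At row 5, column 1: row 5 has {E}; column 1 has {A,B,C,D,E}; that leaves F.
At row 5, column 6: row 5 has {E,F}; column 6 has {A,B,C,F}; that leaves D.
At row 6, column 2: row 6 has {B,C,D}; column 2 has {A,B,C,D,E}; that leaves F.
At row 6, column 4: row 6 has {B,C,D,F}; column 4 has {D,E,F}; that leaves A.
At row 6, column 6: row 6 has {A,B,C,D,F}; column 6 has {A,B,C,D,F}; that leaves E.
At row 2, column 3: row 2 has {A,B,D,E}; column 3 has {B,C,E}; that leaves F.
At row 2, column 5: row 2 has {A,B,D,E,F}; column 5 has {D,E,F}; that leaves C.
At row 3, column 4: row 3 has {C,E,F}; column 4 has {A,D,E,F}; that leaves B.
At row 3, column 5: row 3 has {B,C,E,F}; column 5 has {C,D,E,F}; that leaves A.
At row 5, column 3: row 5 has {D,E,F}; column 3 has {B,C,E,F}; that leaves A.
At row 5, column 4: row 5 has {A,D,E,F}; column 4 has {A,B,D,E,F}; that leaves C.
At row 5, column 5: row 5 has {A,C,D,E,F}; column 5 has {A,C,D,E,F}; that leaves B.
At row 3, column 3: row 3 has {A,B,C,E,F}; column 3 has {A,B,C,E,F}; that leaves D.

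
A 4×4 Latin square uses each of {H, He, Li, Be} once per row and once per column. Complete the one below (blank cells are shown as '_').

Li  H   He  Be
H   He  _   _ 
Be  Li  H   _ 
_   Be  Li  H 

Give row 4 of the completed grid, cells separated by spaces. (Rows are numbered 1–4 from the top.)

(r2,c3): row 2 has {H,He}; column 3 has {H,He,Li}, so it must be Be.
(r2,c4): row 2 has {H,He,Be}; column 4 has {H,Be}, so it must be Li.
(r3,c4): row 3 has {H,Li,Be}; column 4 has {H,Li,Be}, so it must be He.
(r4,c1): row 4 has {H,Li,Be}; column 1 has {H,Li,Be}, so it must be He.

He Be Li H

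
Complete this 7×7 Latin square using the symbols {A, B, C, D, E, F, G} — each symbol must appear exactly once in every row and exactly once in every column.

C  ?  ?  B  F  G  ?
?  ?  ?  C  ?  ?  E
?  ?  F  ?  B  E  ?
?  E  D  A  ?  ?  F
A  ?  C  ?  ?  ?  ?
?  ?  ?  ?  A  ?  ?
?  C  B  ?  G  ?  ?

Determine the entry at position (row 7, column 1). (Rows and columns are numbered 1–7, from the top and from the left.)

F

(r2,c5) = D
(r4,c5) = C
(r4,c6) = B
(r5,c5) = E
(r4,c1) = G
(r3,c1) = D
(r3,c4) = G
(r3,c2) = A
(r3,c7) = C
(r1,c2) = D
(r1,c7) = A
(r7,c7) = D
(r1,c3) = E
(r6,c3) = G
(r6,c7) = B
(r2,c3) = A
(r2,c6) = F
(r5,c6) = D
(r5,c7) = G
(r6,c2) = F
(r6,c6) = C
(r7,c6) = A
(r2,c1) = B
(r2,c2) = G
(r5,c2) = B
(r5,c4) = F
(r6,c1) = E
(r6,c4) = D
(r7,c1) = F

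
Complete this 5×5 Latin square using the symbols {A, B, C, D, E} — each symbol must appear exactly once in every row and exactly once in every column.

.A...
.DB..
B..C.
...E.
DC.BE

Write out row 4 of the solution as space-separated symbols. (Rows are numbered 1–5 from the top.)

A B C E D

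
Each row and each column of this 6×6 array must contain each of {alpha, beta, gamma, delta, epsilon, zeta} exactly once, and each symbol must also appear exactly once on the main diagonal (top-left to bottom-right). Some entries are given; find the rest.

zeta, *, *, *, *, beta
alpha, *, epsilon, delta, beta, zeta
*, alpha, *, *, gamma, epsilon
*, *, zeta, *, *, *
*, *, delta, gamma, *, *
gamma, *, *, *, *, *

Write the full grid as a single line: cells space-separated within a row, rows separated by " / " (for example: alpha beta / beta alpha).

zeta delta gamma epsilon alpha beta / alpha gamma epsilon delta beta zeta / delta alpha beta zeta gamma epsilon / epsilon beta zeta alpha delta gamma / beta zeta delta gamma epsilon alpha / gamma epsilon alpha beta zeta delta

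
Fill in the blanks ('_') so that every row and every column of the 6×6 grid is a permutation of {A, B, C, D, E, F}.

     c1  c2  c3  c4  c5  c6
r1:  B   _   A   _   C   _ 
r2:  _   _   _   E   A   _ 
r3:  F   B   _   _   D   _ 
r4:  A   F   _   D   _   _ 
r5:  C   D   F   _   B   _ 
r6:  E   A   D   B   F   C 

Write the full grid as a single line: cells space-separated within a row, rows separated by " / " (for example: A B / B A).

B E A F C D / D C B E A F / F B E C D A / A F C D E B / C D F A B E / E A D B F C

Cell (r1,c2): row 1 has {A,B,C}; column 2 has {A,B,D,F} → E.
Cell (r1,c4): row 1 has {A,B,C,E}; column 4 has {B,D,E} → F.
Cell (r1,c6): row 1 has {A,B,C,E,F}; column 6 has {C} → D.
Cell (r2,c1): row 2 has {A,E}; column 1 has {A,B,C,E,F} → D.
Cell (r2,c2): row 2 has {A,D,E}; column 2 has {A,B,D,E,F} → C.
Cell (r2,c3): row 2 has {A,C,D,E}; column 3 has {A,D,F} → B.
Cell (r2,c6): row 2 has {A,B,C,D,E}; column 6 has {C,D} → F.
Cell (r4,c5): row 4 has {A,D,F}; column 5 has {A,B,C,D,F} → E.
Cell (r4,c6): row 4 has {A,D,E,F}; column 6 has {C,D,F} → B.
Cell (r5,c4): row 5 has {B,C,D,F}; column 4 has {B,D,E,F} → A.
Cell (r5,c6): row 5 has {A,B,C,D,F}; column 6 has {B,C,D,F} → E.
Cell (r3,c4): row 3 has {B,D,F}; column 4 has {A,B,D,E,F} → C.
Cell (r3,c6): row 3 has {B,C,D,F}; column 6 has {B,C,D,E,F} → A.
Cell (r4,c3): row 4 has {A,B,D,E,F}; column 3 has {A,B,D,F} → C.
Cell (r3,c3): row 3 has {A,B,C,D,F}; column 3 has {A,B,C,D,F} → E.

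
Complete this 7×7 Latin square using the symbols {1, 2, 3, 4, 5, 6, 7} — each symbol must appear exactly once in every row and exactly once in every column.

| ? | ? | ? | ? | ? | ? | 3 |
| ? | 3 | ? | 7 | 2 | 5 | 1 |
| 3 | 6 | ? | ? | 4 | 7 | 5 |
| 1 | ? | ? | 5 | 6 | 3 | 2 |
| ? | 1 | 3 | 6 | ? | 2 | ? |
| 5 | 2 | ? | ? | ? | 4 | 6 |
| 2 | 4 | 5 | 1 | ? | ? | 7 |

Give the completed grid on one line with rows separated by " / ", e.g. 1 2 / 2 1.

6 5 2 4 7 1 3 / 4 3 6 7 2 5 1 / 3 6 1 2 4 7 5 / 1 7 4 5 6 3 2 / 7 1 3 6 5 2 4 / 5 2 7 3 1 4 6 / 2 4 5 1 3 6 7

Cell (r3,c4): row 3 has {3,4,5,6,7}; column 4 has {1,5,6,7} → 2.
Cell (r4,c2): row 4 has {1,2,3,5,6}; column 2 has {1,2,3,4,6} → 7.
Cell (r4,c3): row 4 has {1,2,3,5,6,7}; column 3 has {3,5} → 4.
Cell (r5,c7): row 5 has {1,2,3,6}; column 7 has {1,2,3,5,6,7} → 4.
Cell (r6,c4): row 6 has {2,4,5,6}; column 4 has {1,2,5,6,7} → 3.
Cell (r7,c5): row 7 has {1,2,4,5,7}; column 5 has {2,4,6} → 3.
Cell (r7,c6): row 7 has {1,2,3,4,5,7}; column 6 has {2,3,4,5,7} → 6.
Cell (r1,c2): row 1 has {3}; column 2 has {1,2,3,4,6,7} → 5.
Cell (r1,c4): row 1 has {3,5}; column 4 has {1,2,3,5,6,7} → 4.
Cell (r1,c6): row 1 has {3,4,5}; column 6 has {2,3,4,5,6,7} → 1.
Cell (r2,c3): row 2 has {1,2,3,5,7}; column 3 has {3,4,5} → 6.
Cell (r3,c3): row 3 has {2,3,4,5,6,7}; column 3 has {3,4,5,6} → 1.
Cell (r5,c1): row 5 has {1,2,3,4,6}; column 1 has {1,2,3,5} → 7.
Cell (r5,c5): row 5 has {1,2,3,4,6,7}; column 5 has {2,3,4,6} → 5.
Cell (r6,c3): row 6 has {2,3,4,5,6}; column 3 has {1,3,4,5,6} → 7.
Cell (r6,c5): row 6 has {2,3,4,5,6,7}; column 5 has {2,3,4,5,6} → 1.
Cell (r1,c1): row 1 has {1,3,4,5}; column 1 has {1,2,3,5,7} → 6.
Cell (r1,c3): row 1 has {1,3,4,5,6}; column 3 has {1,3,4,5,6,7} → 2.
Cell (r1,c5): row 1 has {1,2,3,4,5,6}; column 5 has {1,2,3,4,5,6} → 7.
Cell (r2,c1): row 2 has {1,2,3,5,6,7}; column 1 has {1,2,3,5,6,7} → 4.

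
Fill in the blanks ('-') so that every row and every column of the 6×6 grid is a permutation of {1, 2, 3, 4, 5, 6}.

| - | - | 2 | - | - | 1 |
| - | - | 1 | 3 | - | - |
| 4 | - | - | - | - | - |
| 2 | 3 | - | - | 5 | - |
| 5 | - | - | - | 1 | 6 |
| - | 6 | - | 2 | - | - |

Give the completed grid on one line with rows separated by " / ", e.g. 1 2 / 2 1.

3 4 2 5 6 1 / 6 5 1 3 4 2 / 4 1 5 6 2 3 / 2 3 6 1 5 4 / 5 2 3 4 1 6 / 1 6 4 2 3 5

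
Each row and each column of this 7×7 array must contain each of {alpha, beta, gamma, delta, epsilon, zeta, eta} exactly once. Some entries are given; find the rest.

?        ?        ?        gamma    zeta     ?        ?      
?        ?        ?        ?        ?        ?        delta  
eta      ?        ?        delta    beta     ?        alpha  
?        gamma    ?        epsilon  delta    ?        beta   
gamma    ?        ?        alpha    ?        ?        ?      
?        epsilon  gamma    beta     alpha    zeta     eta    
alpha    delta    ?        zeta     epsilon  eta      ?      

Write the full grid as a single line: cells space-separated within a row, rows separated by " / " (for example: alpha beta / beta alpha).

beta eta alpha gamma zeta delta epsilon / epsilon alpha zeta eta gamma beta delta / eta zeta epsilon delta beta gamma alpha / zeta gamma eta epsilon delta alpha beta / gamma beta delta alpha eta epsilon zeta / delta epsilon gamma beta alpha zeta eta / alpha delta beta zeta epsilon eta gamma

At row 1, column 7: row 1 has {gamma,zeta}; column 7 has {alpha,beta,delta,eta}; that leaves epsilon.
At row 2, column 4: row 2 has {delta}; column 4 has {alpha,beta,gamma,delta,epsilon,zeta}; that leaves eta.
At row 2, column 5: row 2 has {delta,eta}; column 5 has {alpha,beta,delta,epsilon,zeta}; that leaves gamma.
At row 3, column 2: row 3 has {alpha,beta,delta,eta}; column 2 has {gamma,delta,epsilon}; that leaves zeta.
At row 3, column 3: row 3 has {alpha,beta,delta,zeta,eta}; column 3 has {gamma}; that leaves epsilon.
At row 3, column 6: row 3 has {alpha,beta,delta,epsilon,zeta,eta}; column 6 has {zeta,eta}; that leaves gamma.
At row 4, column 1: row 4 has {beta,gamma,delta,epsilon}; column 1 has {alpha,gamma,eta}; that leaves zeta.
At row 4, column 6: row 4 has {beta,gamma,delta,epsilon,zeta}; column 6 has {gamma,zeta,eta}; that leaves alpha.
At row 5, column 5: row 5 has {alpha,gamma}; column 5 has {alpha,beta,gamma,delta,epsilon,zeta}; that leaves eta.
At row 5, column 7: row 5 has {alpha,gamma,eta}; column 7 has {alpha,beta,delta,epsilon,eta}; that leaves zeta.
At row 6, column 1: row 6 has {alpha,beta,gamma,epsilon,zeta,eta}; column 1 has {alpha,gamma,zeta,eta}; that leaves delta.
At row 7, column 3: row 7 has {alpha,delta,epsilon,zeta,eta}; column 3 has {gamma,epsilon}; that leaves beta.
At row 7, column 7: row 7 has {alpha,beta,delta,epsilon,zeta,eta}; column 7 has {alpha,beta,delta,epsilon,zeta,eta}; that leaves gamma.
At row 1, column 1: row 1 has {gamma,epsilon,zeta}; column 1 has {alpha,gamma,delta,zeta,eta}; that leaves beta.
At row 1, column 6: row 1 has {beta,gamma,epsilon,zeta}; column 6 has {alpha,gamma,zeta,eta}; that leaves delta.
At row 2, column 1: row 2 has {gamma,delta,eta}; column 1 has {alpha,beta,gamma,delta,zeta,eta}; that leaves epsilon.
At row 2, column 6: row 2 has {gamma,delta,epsilon,eta}; column 6 has {alpha,gamma,delta,zeta,eta}; that leaves beta.
At row 4, column 3: row 4 has {alpha,beta,gamma,delta,epsilon,zeta}; column 3 has {beta,gamma,epsilon}; that leaves eta.
At row 5, column 2: row 5 has {alpha,gamma,zeta,eta}; column 2 has {gamma,delta,epsilon,zeta}; that leaves beta.
At row 5, column 3: row 5 has {alpha,beta,gamma,zeta,eta}; column 3 has {beta,gamma,epsilon,eta}; that leaves delta.
At row 5, column 6: row 5 has {alpha,beta,gamma,delta,zeta,eta}; column 6 has {alpha,beta,gamma,delta,zeta,eta}; that leaves epsilon.
At row 1, column 3: row 1 has {beta,gamma,delta,epsilon,zeta}; column 3 has {beta,gamma,delta,epsilon,eta}; that leaves alpha.
At row 2, column 2: row 2 has {beta,gamma,delta,epsilon,eta}; column 2 has {beta,gamma,delta,epsilon,zeta}; that leaves alpha.
At row 2, column 3: row 2 has {alpha,beta,gamma,delta,epsilon,eta}; column 3 has {alpha,beta,gamma,delta,epsilon,eta}; that leaves zeta.
At row 1, column 2: row 1 has {alpha,beta,gamma,delta,epsilon,zeta}; column 2 has {alpha,beta,gamma,delta,epsilon,zeta}; that leaves eta.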